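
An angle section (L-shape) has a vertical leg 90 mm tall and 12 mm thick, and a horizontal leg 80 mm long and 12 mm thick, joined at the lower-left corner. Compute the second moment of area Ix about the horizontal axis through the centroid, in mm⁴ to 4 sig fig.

Ix ≈ 1.446 × 10⁶ mm⁴

Decompose the section into non-overlapping parts with the origin at the bottom-left of its bounding rectangle.
Vertical leg: 12 × 90, A = 1 080 mm², y = 45 mm, Ī = 729 000 mm⁴.
Horizontal leg (remainder): 68 × 12, A = 816 mm², y = 6 mm, Ī = 9 792 mm⁴.
Centroid: ȳ = ΣA·y / ΣA = 28.2152 mm.
Transfer each piece to the horizontal axis through the centroid using Ī + A·d² with d = y − 28.2152:
  vertical leg: d = 16.7848 mm → contributes +1 033 268 mm⁴
  horizontal leg (remainder): d = -22.2152 mm → contributes +412 500 mm⁴
Total I = 1 445 768 mm⁴.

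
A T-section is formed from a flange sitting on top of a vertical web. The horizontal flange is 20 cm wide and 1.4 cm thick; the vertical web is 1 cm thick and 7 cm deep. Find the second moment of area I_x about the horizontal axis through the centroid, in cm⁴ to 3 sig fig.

I_x ≈ 132 cm⁴

Split into non-overlapping primitives; take the origin at the lower-left of the bounding box.
Flange: 20 × 1.4, A = 28 cm², y = 7.7 cm, Ī = 4.5733 cm⁴.
Web: 1 × 7, A = 7 cm², y = 3.5 cm, Ī = 28.583 cm⁴.
Centroid: ȳ = ΣA·y / ΣA = 6.86 cm.
Transfer each piece to the horizontal axis through the centroid using Ī + A·d² with d = y − 6.86:
  flange: d = 0.84 cm → contributes +24.33 cm⁴
  web: d = -3.36 cm → contributes +107.61 cm⁴
Total I = 131.94 cm⁴.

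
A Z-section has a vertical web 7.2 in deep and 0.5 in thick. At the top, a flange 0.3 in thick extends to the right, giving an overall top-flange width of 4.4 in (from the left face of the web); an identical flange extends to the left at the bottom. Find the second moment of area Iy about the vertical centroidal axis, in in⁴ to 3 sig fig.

Decompose the section into non-overlapping parts with the origin at the bottom-left of its bounding rectangle.
Web: 0.5 × 7.2, A = 3.6 in², x = 4.15 in, Ī = 0.075 in⁴.
Top flange (beyond web): 3.9 × 0.3, A = 1.17 in², x = 6.35 in, Ī = 1.483 in⁴.
Bottom flange (beyond web): 3.9 × 0.3, A = 1.17 in², x = 1.95 in, Ī = 1.483 in⁴.
Centroid: x̄ = ΣA·x / ΣA = 4.15 in.
Transfer each piece to the vertical centroidal axis using Ī + A·d² with d = x − 4.15:
  web: d = 0 in → contributes +0.075 in⁴
  top flange (beyond web): d = 2.2 in → contributes +7.1458 in⁴
  bottom flange (beyond web): d = -2.2 in → contributes +7.1458 in⁴
Total I = 14.367 in⁴.

Iy ≈ 14.4 in⁴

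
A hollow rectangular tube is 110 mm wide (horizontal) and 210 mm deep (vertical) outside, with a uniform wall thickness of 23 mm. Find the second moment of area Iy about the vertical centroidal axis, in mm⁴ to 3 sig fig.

Iy ≈ 1.97 × 10⁷ mm⁴

Split into non-overlapping primitives; take the origin at the lower-left of the bounding box.
Outer rectangle: 110 × 210, A = 23 100 mm², x = 55 mm, Ī = 23 292 500 mm⁴.
Inner void (subtracted): 64 × 164, A = 10 496 mm², x = 55 mm, Ī = 3 582 635 mm⁴.
By symmetry the centroid is at mid-width, x̄ = 55 mm.
All pieces are centred on the vertical centroidal axis, so I = ΣĪ (holes subtracted) = 19 709 865 mm⁴.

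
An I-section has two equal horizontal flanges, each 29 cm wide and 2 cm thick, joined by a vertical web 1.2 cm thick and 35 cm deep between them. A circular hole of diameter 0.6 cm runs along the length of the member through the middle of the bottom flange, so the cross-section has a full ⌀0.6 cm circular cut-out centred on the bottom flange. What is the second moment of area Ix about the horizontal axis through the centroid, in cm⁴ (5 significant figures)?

Ix ≈ 4.3930 × 10⁴ cm⁴

Break the section into simple shapes (no overlaps), measuring from the bottom-left corner of the bounding box.
Bottom flange: 29 × 2, A = 58 cm², y = 1 cm, Ī = 19.33333 cm⁴.
Web: 1.2 × 35, A = 42 cm², y = 19.5 cm, Ī = 4287.5 cm⁴.
Top flange: 29 × 2, A = 58 cm², y = 38 cm, Ī = 19.33333 cm⁴.
Hole (subtracted): ⌀0.6, A = 0.2827433 cm², y = 1 cm, Ī = 0.006361725 cm⁴.
Centroid: ȳ = ΣA·y / ΣA = 19.53317 cm.
Transfer each piece to the horizontal axis through the centroid using Ī + A·d² with d = y − 19.53317:
  bottom flange: d = -18.53317 cm → contributes +19941.07 cm⁴
  web: d = -0.03316537 cm → contributes +4287.546 cm⁴
  top flange: d = 18.46683 cm → contributes +19798.72 cm⁴
  hole: d = -18.53317 cm → contributes −97.12254 cm⁴
Total I = 43930.22 cm⁴.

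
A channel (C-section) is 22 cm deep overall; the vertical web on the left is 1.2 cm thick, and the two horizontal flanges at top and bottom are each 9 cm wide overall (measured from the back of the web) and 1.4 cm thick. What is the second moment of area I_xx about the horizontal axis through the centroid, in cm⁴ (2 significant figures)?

I_xx ≈ 3400 cm⁴

Treat the section as a set of non-overlapping primitives; coordinates are from the bounding-box lower-left.
Web: 1.2 × 22, A = 26.4 cm², y = 11 cm, Ī = 1 065 cm⁴.
Top flange (beyond web): 7.8 × 1.4, A = 10.92 cm², y = 21.3 cm, Ī = 1.784 cm⁴.
Bottom flange (beyond web): 7.8 × 1.4, A = 10.92 cm², y = 0.7 cm, Ī = 1.784 cm⁴.
By symmetry the centroid is at mid-height, ȳ = 11 cm.
Transfer each piece to the horizontal axis through the centroid using Ī + A·d² with d = y − 11:
  web: d = 0 cm → contributes +1 065 cm⁴
  top flange (beyond web): d = 10.3 cm → contributes +1 160 cm⁴
  bottom flange (beyond web): d = -10.3 cm → contributes +1 160 cm⁴
Total I = 3 385 cm⁴.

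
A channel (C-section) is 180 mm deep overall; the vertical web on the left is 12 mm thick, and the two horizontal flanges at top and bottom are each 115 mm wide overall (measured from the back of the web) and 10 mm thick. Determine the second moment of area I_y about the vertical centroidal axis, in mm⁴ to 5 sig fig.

Treat the section as a set of non-overlapping primitives; coordinates are from the bounding-box lower-left.
Web: 12 × 180, A = 2 160 mm², x = 6 mm, Ī = 25 920 mm⁴.
Top flange (beyond web): 103 × 10, A = 1 030 mm², x = 63.5 mm, Ī = 910605.8 mm⁴.
Bottom flange (beyond web): 103 × 10, A = 1 030 mm², x = 63.5 mm, Ī = 910605.8 mm⁴.
Centroid: x̄ = ΣA·x / ΣA = 34.06872 mm.
Transfer each piece to the vertical centroidal axis using Ī + A·d² with d = x − 34.06872:
  web: d = -28.06872 mm → contributes +1 727 683 mm⁴
  top flange (beyond web): d = 29.43128 mm → contributes +1 802 792 mm⁴
  bottom flange (beyond web): d = 29.43128 mm → contributes +1 802 792 mm⁴
Total I = 5 333 267 mm⁴.

I_y ≈ 5.3333 × 10⁶ mm⁴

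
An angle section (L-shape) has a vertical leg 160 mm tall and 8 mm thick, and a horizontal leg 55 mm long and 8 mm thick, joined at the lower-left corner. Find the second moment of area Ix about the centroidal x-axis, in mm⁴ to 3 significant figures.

Decompose the section into non-overlapping parts with the origin at the bottom-left of its bounding rectangle.
Vertical leg: 8 × 160, A = 1 280 mm², y = 80 mm, Ī = 2 730 667 mm⁴.
Horizontal leg (remainder): 47 × 8, A = 376 mm², y = 4 mm, Ī = 2005.3 mm⁴.
Centroid: ȳ = ΣA·y / ΣA = 62.744 mm.
Transfer each piece to the centroidal x-axis using Ī + A·d² with d = y − 62.744:
  vertical leg: d = 17.256 mm → contributes +3 111 813 mm⁴
  horizontal leg (remainder): d = -58.744 mm → contributes +1 299 526 mm⁴
Total I = 4 411 339 mm⁴.

Ix ≈ 4.41 × 10⁶ mm⁴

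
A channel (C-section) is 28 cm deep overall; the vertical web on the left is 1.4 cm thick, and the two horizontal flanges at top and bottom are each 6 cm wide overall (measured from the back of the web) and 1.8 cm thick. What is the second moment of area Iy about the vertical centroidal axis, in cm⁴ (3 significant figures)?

Iy ≈ 140 cm⁴

Split into non-overlapping primitives; take the origin at the lower-left of the bounding box.
Web: 1.4 × 28, A = 39.2 cm², x = 0.7 cm, Ī = 6.4027 cm⁴.
Top flange (beyond web): 4.6 × 1.8, A = 8.28 cm², x = 3.7 cm, Ī = 14.6 cm⁴.
Bottom flange (beyond web): 4.6 × 1.8, A = 8.28 cm², x = 3.7 cm, Ī = 14.6 cm⁴.
Centroid: x̄ = ΣA·x / ΣA = 1.591 cm.
Transfer each piece to the vertical centroidal axis using Ī + A·d² with d = x − 1.591:
  web: d = -0.89096 cm → contributes +37.52 cm⁴
  top flange (beyond web): d = 2.109 cm → contributes +51.43 cm⁴
  bottom flange (beyond web): d = 2.109 cm → contributes +51.43 cm⁴
Total I = 140.38 cm⁴.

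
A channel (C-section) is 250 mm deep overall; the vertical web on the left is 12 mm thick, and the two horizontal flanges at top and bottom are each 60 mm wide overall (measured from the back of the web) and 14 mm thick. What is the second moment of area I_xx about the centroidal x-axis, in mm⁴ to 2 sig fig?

I_xx ≈ 3.4 × 10⁷ mm⁴

Treat the section as a set of non-overlapping primitives; coordinates are from the bounding-box lower-left.
Web: 12 × 250, A = 3 000 mm², y = 125 mm, Ī = 15 625 000 mm⁴.
Top flange (beyond web): 48 × 14, A = 672 mm², y = 243 mm, Ī = 10 976 mm⁴.
Bottom flange (beyond web): 48 × 14, A = 672 mm², y = 7 mm, Ī = 10 976 mm⁴.
By symmetry the centroid is at mid-height, ȳ = 125 mm.
Transfer each piece to the centroidal x-axis using Ī + A·d² with d = y − 125:
  web: d = 0 mm → contributes +15 625 000 mm⁴
  top flange (beyond web): d = 118 mm → contributes +9 367 904 mm⁴
  bottom flange (beyond web): d = -118 mm → contributes +9 367 904 mm⁴
Total I = 34 360 808 mm⁴.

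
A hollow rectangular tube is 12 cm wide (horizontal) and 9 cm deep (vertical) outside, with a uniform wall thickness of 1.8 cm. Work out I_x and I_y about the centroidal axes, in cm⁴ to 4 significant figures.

I_x ≈ 618.8 cm⁴, I_y ≈ 1029 cm⁴

Break the section into simple shapes (no overlaps), measuring from the bottom-left corner of the bounding box.
Outer rectangle: 12 × 9, A = 108 cm², y = 4.5 cm, Ī = 729 cm⁴.
Inner void (subtracted): 8.4 × 5.4, A = 45.36 cm², y = 4.5 cm, Ī = 110.225 cm⁴.
By symmetry the centroid is at mid-height, ȳ = 4.5 cm.
All pieces are centred on the centroidal x-axis, so I = ΣĪ (holes subtracted) = 618.775 cm⁴.
Repeating about the centroidal y-axis gives I_y = 1029.28 cm⁴.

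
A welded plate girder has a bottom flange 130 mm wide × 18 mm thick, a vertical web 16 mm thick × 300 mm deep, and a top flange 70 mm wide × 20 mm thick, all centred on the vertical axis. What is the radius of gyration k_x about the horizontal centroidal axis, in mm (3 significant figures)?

Break the section into simple shapes (no overlaps), measuring from the bottom-left corner of the bounding box.
Bottom plate: 130 × 18, A = 2 340 mm², y = 9 mm, Ī = 63 180 mm⁴.
Web plate: 16 × 300, A = 4 800 mm², y = 168 mm, Ī = 36 000 000 mm⁴.
Top plate: 70 × 20, A = 1 400 mm², y = 328 mm, Ī = 46 667 mm⁴.
Centroid: ȳ = ΣA·y / ΣA = 150.66 mm.
Transfer each piece to the horizontal centroidal axis using Ī + A·d² with d = y − 150.66:
  bottom plate: d = -141.66 mm → contributes +47 023 092 mm⁴
  web plate: d = 17.337 mm → contributes +37 442 783 mm⁴
  top plate: d = 177.34 mm → contributes +44 074 560 mm⁴
Total I = 128 540 435 mm⁴.
Radius of gyration: k = √(I/A) = √(128 540 435 / 8 540) = 122.68 mm.

k_x ≈ 123 mm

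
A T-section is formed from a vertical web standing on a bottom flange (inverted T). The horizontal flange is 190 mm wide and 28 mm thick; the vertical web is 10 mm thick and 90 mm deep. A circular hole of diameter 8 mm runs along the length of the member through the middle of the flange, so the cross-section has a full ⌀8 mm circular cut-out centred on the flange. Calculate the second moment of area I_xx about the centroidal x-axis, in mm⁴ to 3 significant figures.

Split into non-overlapping primitives; take the origin at the lower-left of the bounding box.
Flange: 190 × 28, A = 5 320 mm², y = 14 mm, Ī = 347 573 mm⁴.
Web: 10 × 90, A = 900 mm², y = 73 mm, Ī = 607 500 mm⁴.
Hole (subtracted): ⌀8, A = 50.265 mm², y = 14 mm, Ī = 201.06 mm⁴.
Centroid: ȳ = ΣA·y / ΣA = 22.607 mm.
Transfer each piece to the centroidal x-axis using Ī + A·d² with d = y − 22.607:
  flange: d = -8.6065 mm → contributes +741 638 mm⁴
  web: d = 50.393 mm → contributes +2 893 052 mm⁴
  hole: d = -8.6065 mm → contributes −3924.3 mm⁴
Total I = 3 630 766 mm⁴.

I_xx ≈ 3.63 × 10⁶ mm⁴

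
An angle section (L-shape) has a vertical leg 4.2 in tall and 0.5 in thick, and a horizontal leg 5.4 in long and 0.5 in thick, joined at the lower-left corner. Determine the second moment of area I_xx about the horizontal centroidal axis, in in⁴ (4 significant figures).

I_xx ≈ 7.008 in⁴

Break the section into simple shapes (no overlaps), measuring from the bottom-left corner of the bounding box.
Vertical leg: 0.5 × 4.2, A = 2.1 in², y = 2.1 in, Ī = 3.087 in⁴.
Horizontal leg (remainder): 4.9 × 0.5, A = 2.45 in², y = 0.25 in, Ī = 0.0510417 in⁴.
Centroid: ȳ = ΣA·y / ΣA = 1.10385 in.
Transfer each piece to the horizontal centroidal axis using Ī + A·d² with d = y − 1.10385:
  vertical leg: d = 0.996154 in → contributes +5.17088 in⁴
  horizontal leg (remainder): d = -0.853846 in → contributes +1.83722 in⁴
Total I = 7.0081 in⁴.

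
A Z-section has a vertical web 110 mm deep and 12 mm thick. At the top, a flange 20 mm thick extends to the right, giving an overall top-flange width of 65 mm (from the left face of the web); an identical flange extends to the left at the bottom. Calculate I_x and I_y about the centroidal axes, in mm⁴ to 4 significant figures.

Split into non-overlapping primitives; take the origin at the lower-left of the bounding box.
Web: 12 × 110, A = 1 320 mm², y = 55 mm, Ī = 1 331 000 mm⁴.
Top flange (beyond web): 53 × 20, A = 1 060 mm², y = 100 mm, Ī = 35333.3 mm⁴.
Bottom flange (beyond web): 53 × 20, A = 1 060 mm², y = 10 mm, Ī = 35333.3 mm⁴.
Centroid: ȳ = ΣA·y / ΣA = 55 mm.
Transfer each piece to the centroidal x-axis using Ī + A·d² with d = y − 55:
  web: d = 0 mm → contributes +1 331 000 mm⁴
  top flange (beyond web): d = 45 mm → contributes +2 181 833 mm⁴
  bottom flange (beyond web): d = -45 mm → contributes +2 181 833 mm⁴
Total I = 5 694 667 mm⁴.
For the y-axis: x̄ = 59 mm.
Repeating about the centroidal y-axis gives I_y = 2 751 347 mm⁴.

I_x ≈ 5.695 × 10⁶ mm⁴, I_y ≈ 2.751 × 10⁶ mm⁴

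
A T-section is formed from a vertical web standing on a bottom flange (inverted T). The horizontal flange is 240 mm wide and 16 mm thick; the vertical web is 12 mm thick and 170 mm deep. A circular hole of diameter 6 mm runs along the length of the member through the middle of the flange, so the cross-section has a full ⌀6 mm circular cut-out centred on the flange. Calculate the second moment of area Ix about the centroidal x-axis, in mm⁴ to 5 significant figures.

Treat the section as a set of non-overlapping primitives; coordinates are from the bounding-box lower-left.
Flange: 240 × 16, A = 3 840 mm², y = 8 mm, Ī = 81 920 mm⁴.
Web: 12 × 170, A = 2 040 mm², y = 101 mm, Ī = 4 913 000 mm⁴.
Hole (subtracted): ⌀6, A = 28.27433 mm², y = 8 mm, Ī = 63.61725 mm⁴.
Centroid: ȳ = ΣA·y / ΣA = 40.42121 mm.
Transfer each piece to the centroidal x-axis using Ī + A·d² with d = y − 40.42121:
  flange: d = -32.42121 mm → contributes +4 118 277 mm⁴
  web: d = 60.57879 mm → contributes +12 399 372 mm⁴
  hole: d = -32.42121 mm → contributes −29783.75 mm⁴
Total I = 16 487 865 mm⁴.

Ix ≈ 1.6488 × 10⁷ mm⁴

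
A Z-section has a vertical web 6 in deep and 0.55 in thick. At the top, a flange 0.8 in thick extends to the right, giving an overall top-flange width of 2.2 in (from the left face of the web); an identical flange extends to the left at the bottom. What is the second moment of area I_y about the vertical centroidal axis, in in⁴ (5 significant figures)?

I_y ≈ 3.8765 in⁴

Decompose the section into non-overlapping parts with the origin at the bottom-left of its bounding rectangle.
Web: 0.55 × 6, A = 3.3 in², x = 1.925 in, Ī = 0.0831875 in⁴.
Top flange (beyond web): 1.65 × 0.8, A = 1.32 in², x = 3.025 in, Ī = 0.299475 in⁴.
Bottom flange (beyond web): 1.65 × 0.8, A = 1.32 in², x = 0.825 in, Ī = 0.299475 in⁴.
Centroid: x̄ = ΣA·x / ΣA = 1.925 in.
Transfer each piece to the vertical centroidal axis using Ī + A·d² with d = x − 1.925:
  web: d = 0 in → contributes +0.0831875 in⁴
  top flange (beyond web): d = 1.1 in → contributes +1.896675 in⁴
  bottom flange (beyond web): d = -1.1 in → contributes +1.896675 in⁴
Total I = 3.876538 in⁴.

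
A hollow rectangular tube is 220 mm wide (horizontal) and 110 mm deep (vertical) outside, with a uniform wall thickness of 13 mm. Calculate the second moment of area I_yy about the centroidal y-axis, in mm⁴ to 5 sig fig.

Break the section into simple shapes (no overlaps), measuring from the bottom-left corner of the bounding box.
Outer rectangle: 220 × 110, A = 24 200 mm², x = 110 mm, Ī = 97 606 667 mm⁴.
Inner void (subtracted): 194 × 84, A = 16 296 mm², x = 110 mm, Ī = 51 109 688 mm⁴.
By symmetry the centroid is at mid-width, x̄ = 110 mm.
All pieces are centred on the centroidal y-axis, so I = ΣĪ (holes subtracted) = 46 496 979 mm⁴.

I_yy ≈ 4.6497 × 10⁷ mm⁴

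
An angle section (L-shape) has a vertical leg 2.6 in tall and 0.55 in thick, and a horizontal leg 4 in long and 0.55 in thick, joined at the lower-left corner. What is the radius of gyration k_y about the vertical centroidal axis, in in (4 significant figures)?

k_y ≈ 1.248 in

Split into non-overlapping primitives; take the origin at the lower-left of the bounding box.
Vertical leg: 0.55 × 2.6, A = 1.43 in², x = 0.275 in, Ī = 0.0360479 in⁴.
Horizontal leg (remainder): 3.45 × 0.55, A = 1.8975 in², x = 2.275 in, Ī = 1.88208 in⁴.
Centroid: x̄ = ΣA·x / ΣA = 1.4155 in.
Transfer each piece to the vertical centroidal axis using Ī + A·d² with d = x − 1.4155:
  vertical leg: d = -1.1405 in → contributes +1.89609 in⁴
  horizontal leg (remainder): d = 0.859504 in → contributes +3.28386 in⁴
Total I = 5.17995 in⁴.
Radius of gyration: k = √(I/A) = √(5.17995 / 3.3275) = 1.24768 in.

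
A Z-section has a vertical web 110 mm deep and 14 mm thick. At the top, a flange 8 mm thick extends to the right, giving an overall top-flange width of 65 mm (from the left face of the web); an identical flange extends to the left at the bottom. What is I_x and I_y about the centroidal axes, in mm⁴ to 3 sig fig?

Break the section into simple shapes (no overlaps), measuring from the bottom-left corner of the bounding box.
Web: 14 × 110, A = 1 540 mm², y = 55 mm, Ī = 1 552 833 mm⁴.
Top flange (beyond web): 51 × 8, A = 408 mm², y = 106 mm, Ī = 2 176 mm⁴.
Bottom flange (beyond web): 51 × 8, A = 408 mm², y = 4 mm, Ī = 2 176 mm⁴.
Centroid: ȳ = ΣA·y / ΣA = 55 mm.
Transfer each piece to the centroidal x-axis using Ī + A·d² with d = y − 55:
  web: d = 0 mm → contributes +1 552 833 mm⁴
  top flange (beyond web): d = 51 mm → contributes +1 063 384 mm⁴
  bottom flange (beyond web): d = -51 mm → contributes +1 063 384 mm⁴
Total I = 3 679 601 mm⁴.
For the y-axis: x̄ = 58 mm.
Repeating about the centroidal y-axis gives I_y = 1 063 921 mm⁴.

I_x ≈ 3.68 × 10⁶ mm⁴, I_y ≈ 1.06 × 10⁶ mm⁴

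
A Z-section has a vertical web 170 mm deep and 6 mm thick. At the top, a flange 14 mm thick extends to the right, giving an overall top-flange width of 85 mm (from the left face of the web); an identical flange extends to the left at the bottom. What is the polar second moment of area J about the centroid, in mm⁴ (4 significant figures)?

J ≈ 2.110 × 10⁷ mm⁴

Decompose the section into non-overlapping parts with the origin at the bottom-left of its bounding rectangle.
Web: 6 × 170, A = 1 020 mm², y = 85 mm, Ī = 2 456 500 mm⁴.
Top flange (beyond web): 79 × 14, A = 1 106 mm², y = 163 mm, Ī = 18064.7 mm⁴.
Bottom flange (beyond web): 79 × 14, A = 1 106 mm², y = 7 mm, Ī = 18064.7 mm⁴.
Centroid: ȳ = ΣA·y / ΣA = 85 mm.
Transfer each piece to the centroidal x-axis using Ī + A·d² with d = y − 85:
  web: d = 0 mm → contributes +2 456 500 mm⁴
  top flange (beyond web): d = 78 mm → contributes +6 746 969 mm⁴
  bottom flange (beyond web): d = -78 mm → contributes +6 746 969 mm⁴
Total I = 15 950 437 mm⁴.
For the y-axis: x̄ = 82 mm.
Repeating about the centroidal y-axis gives I_y = 5 148 909 mm⁴.
Polar second moment: J = I_x + I_y = 21 099 347 mm⁴.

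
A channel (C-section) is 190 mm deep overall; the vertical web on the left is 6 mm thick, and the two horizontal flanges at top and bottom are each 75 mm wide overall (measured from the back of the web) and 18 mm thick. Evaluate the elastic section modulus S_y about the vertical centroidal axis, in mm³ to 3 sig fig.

Decompose the section into non-overlapping parts with the origin at the bottom-left of its bounding rectangle.
Web: 6 × 190, A = 1 140 mm², x = 3 mm, Ī = 3 420 mm⁴.
Top flange (beyond web): 69 × 18, A = 1 242 mm², x = 40.5 mm, Ī = 492 764 mm⁴.
Bottom flange (beyond web): 69 × 18, A = 1 242 mm², x = 40.5 mm, Ī = 492 764 mm⁴.
Centroid: x̄ = ΣA·x / ΣA = 28.704 mm.
Transfer each piece to the vertical centroidal axis using Ī + A·d² with d = x − 28.704:
  web: d = -25.704 mm → contributes +756 592 mm⁴
  top flange (beyond web): d = 11.796 mm → contributes +665 593 mm⁴
  bottom flange (beyond web): d = 11.796 mm → contributes +665 593 mm⁴
Total I = 2 087 778 mm⁴.
Extreme fibre distance c = 46.296 mm; S = I/c = 45 096 mm³.

S_y ≈ 4.51 × 10⁴ mm³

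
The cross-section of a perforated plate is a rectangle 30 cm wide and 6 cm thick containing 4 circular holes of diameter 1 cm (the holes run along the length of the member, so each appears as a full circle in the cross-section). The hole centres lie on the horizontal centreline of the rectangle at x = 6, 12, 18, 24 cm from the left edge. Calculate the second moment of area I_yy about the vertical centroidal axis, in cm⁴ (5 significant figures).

Decompose the section into non-overlapping parts with the origin at the bottom-left of its bounding rectangle.
Plate: 30 × 6, A = 180 cm², x = 15 cm, Ī = 13 500 cm⁴.
Hole 1 (subtracted): ⌀1, A = 0.7853982 cm², x = 6 cm, Ī = 0.04908739 cm⁴.
Hole 2 (subtracted): ⌀1, A = 0.7853982 cm², x = 12 cm, Ī = 0.04908739 cm⁴.
Hole 3 (subtracted): ⌀1, A = 0.7853982 cm², x = 18 cm, Ī = 0.04908739 cm⁴.
Hole 4 (subtracted): ⌀1, A = 0.7853982 cm², x = 24 cm, Ī = 0.04908739 cm⁴.
By symmetry the centroid is at mid-width, x̄ = 15 cm.
Transfer each piece to the vertical centroidal axis using Ī + A·d² with d = x − 15:
  plate: d = 0 cm → contributes +13 500 cm⁴
  hole 1: d = -9 cm → contributes −63.66634 cm⁴
  hole 2: d = -3 cm → contributes −7.117671 cm⁴
  hole 3: d = 3 cm → contributes −7.117671 cm⁴
  hole 4: d = 9 cm → contributes −63.66634 cm⁴
Total I = 13358.43 cm⁴.

I_yy ≈ 1.3358 × 10⁴ cm⁴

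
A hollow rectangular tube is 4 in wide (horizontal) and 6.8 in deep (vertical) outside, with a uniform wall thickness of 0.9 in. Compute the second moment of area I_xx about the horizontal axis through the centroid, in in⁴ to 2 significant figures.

Decompose the section into non-overlapping parts with the origin at the bottom-left of its bounding rectangle.
Outer rectangle: 4 × 6.8, A = 27.2 in², y = 3.4 in, Ī = 104.8 in⁴.
Inner void (subtracted): 2.2 × 5, A = 11 in², y = 3.4 in, Ī = 22.92 in⁴.
By symmetry the centroid is at mid-height, ȳ = 3.4 in.
All pieces are centred on the horizontal axis through the centroid, so I = ΣĪ (holes subtracted) = 81.89 in⁴.

I_xx ≈ 82 in⁴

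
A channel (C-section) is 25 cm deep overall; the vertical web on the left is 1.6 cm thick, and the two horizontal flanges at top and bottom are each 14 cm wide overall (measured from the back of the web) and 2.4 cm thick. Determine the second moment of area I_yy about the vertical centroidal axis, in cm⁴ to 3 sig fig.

Treat the section as a set of non-overlapping primitives; coordinates are from the bounding-box lower-left.
Web: 1.6 × 25, A = 40 cm², x = 0.8 cm, Ī = 8.5333 cm⁴.
Top flange (beyond web): 12.4 × 2.4, A = 29.76 cm², x = 7.8 cm, Ī = 381.32 cm⁴.
Bottom flange (beyond web): 12.4 × 2.4, A = 29.76 cm², x = 7.8 cm, Ī = 381.32 cm⁴.
Centroid: x̄ = ΣA·x / ΣA = 4.9865 cm.
Transfer each piece to the vertical centroidal axis using Ī + A·d² with d = x − 4.9865:
  web: d = -4.1865 cm → contributes +709.6 cm⁴
  top flange (beyond web): d = 2.8135 cm → contributes +616.9 cm⁴
  bottom flange (beyond web): d = 2.8135 cm → contributes +616.9 cm⁴
Total I = 1943.4 cm⁴.

I_yy ≈ 1940 cm⁴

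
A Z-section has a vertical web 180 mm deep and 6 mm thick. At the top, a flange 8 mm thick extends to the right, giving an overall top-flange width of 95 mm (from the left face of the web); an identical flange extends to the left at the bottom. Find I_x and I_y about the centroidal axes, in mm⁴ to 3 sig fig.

Split into non-overlapping primitives; take the origin at the lower-left of the bounding box.
Web: 6 × 180, A = 1 080 mm², y = 90 mm, Ī = 2 916 000 mm⁴.
Top flange (beyond web): 89 × 8, A = 712 mm², y = 176 mm, Ī = 3797.3 mm⁴.
Bottom flange (beyond web): 89 × 8, A = 712 mm², y = 4 mm, Ī = 3797.3 mm⁴.
Centroid: ȳ = ΣA·y / ΣA = 90 mm.
Transfer each piece to the centroidal x-axis using Ī + A·d² with d = y − 90:
  web: d = 0 mm → contributes +2 916 000 mm⁴
  top flange (beyond web): d = 86 mm → contributes +5 269 749 mm⁴
  bottom flange (beyond web): d = -86 mm → contributes +5 269 749 mm⁴
Total I = 13 455 499 mm⁴.
For the y-axis: x̄ = 92 mm.
Repeating about the centroidal y-axis gives I_y = 4 156 099 mm⁴.

I_x ≈ 1.35 × 10⁷ mm⁴, I_y ≈ 4.16 × 10⁶ mm⁴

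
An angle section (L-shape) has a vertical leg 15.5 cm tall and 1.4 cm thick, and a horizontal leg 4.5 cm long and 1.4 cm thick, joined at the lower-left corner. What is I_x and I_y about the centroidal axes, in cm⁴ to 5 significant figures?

Treat the section as a set of non-overlapping primitives; coordinates are from the bounding-box lower-left.
Vertical leg: 1.4 × 15.5, A = 21.7 cm², y = 7.75 cm, Ī = 434.4521 cm⁴.
Horizontal leg (remainder): 3.1 × 1.4, A = 4.34 cm², y = 0.7 cm, Ī = 0.7088667 cm⁴.
Centroid: ȳ = ΣA·y / ΣA = 6.575 cm.
Transfer each piece to the centroidal x-axis using Ī + A·d² with d = y − 6.575:
  vertical leg: d = 1.175 cm → contributes +464.4116 cm⁴
  horizontal leg (remainder): d = -5.875 cm → contributes +150.5067 cm⁴
Total I = 614.9183 cm⁴.
For the y-axis: x̄ = 1.075 cm.
Repeating about the centroidal y-axis gives I_y = 25.32933 cm⁴.

I_x ≈ 614.92 cm⁴, I_y ≈ 25.329 cm⁴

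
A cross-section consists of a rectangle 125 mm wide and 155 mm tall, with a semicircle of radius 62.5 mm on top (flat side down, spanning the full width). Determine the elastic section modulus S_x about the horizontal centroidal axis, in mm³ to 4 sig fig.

S_x ≈ 7.905 × 10⁵ mm³

Split into non-overlapping primitives; take the origin at the lower-left of the bounding box.
Rectangular body: 125 × 155, A = 19 375 mm², y = 77.5 mm, Ī = 38 790 365 mm⁴.
Semicircular cap: semicircle r = 62.5, A = 6135.92 mm², y = 181.526 mm, Ī = 1 674 758 mm⁴.
Centroid: ȳ = ΣA·y / ΣA = 102.52 mm.
Transfer each piece to the horizontal centroidal axis using Ī + A·d² with d = y − 102.52:
  rectangular body: d = -25.0204 mm → contributes +50 919 547 mm⁴
  semicircular cap: d = 79.0054 mm → contributes +39 974 277 mm⁴
Total I = 90 893 823 mm⁴.
Extreme fibre distance c = 114.98 mm; S = I/c = 790 522 mm³.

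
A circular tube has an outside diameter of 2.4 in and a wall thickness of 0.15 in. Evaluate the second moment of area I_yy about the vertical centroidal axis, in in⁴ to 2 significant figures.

I_yy ≈ 0.67 in⁴

Decompose the section into non-overlapping parts with the origin at the bottom-left of its bounding rectangle.
Outer circle: ⌀2.4, A = 4.524 in², x = 1.2 in, Ī = 1.629 in⁴.
Bore (subtracted): ⌀2.1, A = 3.464 in², x = 1.2 in, Ī = 0.9547 in⁴.
By symmetry the centroid is at mid-width, x̄ = 1.2 in.
All pieces are centred on the vertical centroidal axis, so I = ΣĪ (holes subtracted) = 0.6739 in⁴.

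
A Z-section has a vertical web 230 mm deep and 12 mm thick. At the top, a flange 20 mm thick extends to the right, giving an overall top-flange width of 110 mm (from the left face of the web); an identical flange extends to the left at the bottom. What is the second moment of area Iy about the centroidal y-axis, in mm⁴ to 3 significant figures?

Iy ≈ 1.50 × 10⁷ mm⁴

Treat the section as a set of non-overlapping primitives; coordinates are from the bounding-box lower-left.
Web: 12 × 230, A = 2 760 mm², x = 104 mm, Ī = 33 120 mm⁴.
Top flange (beyond web): 98 × 20, A = 1 960 mm², x = 159 mm, Ī = 1 568 653 mm⁴.
Bottom flange (beyond web): 98 × 20, A = 1 960 mm², x = 49 mm, Ī = 1 568 653 mm⁴.
Centroid: x̄ = ΣA·x / ΣA = 104 mm.
Transfer each piece to the centroidal y-axis using Ī + A·d² with d = x − 104:
  web: d = 0 mm → contributes +33 120 mm⁴
  top flange (beyond web): d = 55 mm → contributes +7 497 653 mm⁴
  bottom flange (beyond web): d = -55 mm → contributes +7 497 653 mm⁴
Total I = 15 028 427 mm⁴.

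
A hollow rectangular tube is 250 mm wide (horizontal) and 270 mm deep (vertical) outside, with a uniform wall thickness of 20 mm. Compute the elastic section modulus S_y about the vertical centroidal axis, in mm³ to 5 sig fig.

Split into non-overlapping primitives; take the origin at the lower-left of the bounding box.
Outer rectangle: 250 × 270, A = 67 500 mm², x = 125 mm, Ī = 351 562 500 mm⁴.
Inner void (subtracted): 210 × 230, A = 48 300 mm², x = 125 mm, Ī = 177 502 500 mm⁴.
By symmetry the centroid is at mid-width, x̄ = 125 mm.
All pieces are centred on the vertical centroidal axis, so I = ΣĪ (holes subtracted) = 174 060 000 mm⁴.
Extreme fibre distance c = 125 mm; S = I/c = 1 392 480 mm³.

S_y ≈ 1.3925 × 10⁶ mm³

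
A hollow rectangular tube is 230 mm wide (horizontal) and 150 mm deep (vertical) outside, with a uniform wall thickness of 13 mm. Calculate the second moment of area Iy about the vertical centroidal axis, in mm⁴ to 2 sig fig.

Iy ≈ 6.4 × 10⁷ mm⁴

Decompose the section into non-overlapping parts with the origin at the bottom-left of its bounding rectangle.
Outer rectangle: 230 × 150, A = 34 500 mm², x = 115 mm, Ī = 152 087 500 mm⁴.
Inner void (subtracted): 204 × 124, A = 25 296 mm², x = 115 mm, Ī = 87 726 528 mm⁴.
By symmetry the centroid is at mid-width, x̄ = 115 mm.
All pieces are centred on the vertical centroidal axis, so I = ΣĪ (holes subtracted) = 64 360 972 mm⁴.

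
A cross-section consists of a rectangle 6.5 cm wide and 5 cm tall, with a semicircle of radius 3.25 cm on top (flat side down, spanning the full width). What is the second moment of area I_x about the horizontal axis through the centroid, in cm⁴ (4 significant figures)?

Treat the section as a set of non-overlapping primitives; coordinates are from the bounding-box lower-left.
Rectangular body: 6.5 × 5, A = 32.5 cm², y = 2.5 cm, Ī = 67.7083 cm⁴.
Semicircular cap: semicircle r = 3.25, A = 16.5915 cm², y = 6.37934 cm, Ī = 12.2452 cm⁴.
Centroid: ȳ = ΣA·y / ΣA = 3.81111 cm.
Transfer each piece to the horizontal axis through the centroid using Ī + A·d² with d = y − 3.81111:
  rectangular body: d = -1.31111 cm → contributes +123.576 cm⁴
  semicircular cap: d = 2.56824 cm → contributes +121.68 cm⁴
Total I = 245.256 cm⁴.

I_x ≈ 245.3 cm⁴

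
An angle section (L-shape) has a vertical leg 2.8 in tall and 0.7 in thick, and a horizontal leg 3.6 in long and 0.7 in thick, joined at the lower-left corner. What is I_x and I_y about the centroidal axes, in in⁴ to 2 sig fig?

Decompose the section into non-overlapping parts with the origin at the bottom-left of its bounding rectangle.
Vertical leg: 0.7 × 2.8, A = 1.96 in², y = 1.4 in, Ī = 1.281 in⁴.
Horizontal leg (remainder): 2.9 × 0.7, A = 2.03 in², y = 0.35 in, Ī = 0.08289 in⁴.
Centroid: ȳ = ΣA·y / ΣA = 0.8658 in.
Transfer each piece to the centroidal x-axis using Ī + A·d² with d = y − 0.8658:
  vertical leg: d = 0.5342 in → contributes +1.84 in⁴
  horizontal leg (remainder): d = -0.5158 in → contributes +0.623 in⁴
Total I = 2.463 in⁴.
For the y-axis: x̄ = 1.266 in.
Repeating about the centroidal y-axis gives I_y = 4.734 in⁴.

I_x ≈ 2.5 in⁴, I_y ≈ 4.7 in⁴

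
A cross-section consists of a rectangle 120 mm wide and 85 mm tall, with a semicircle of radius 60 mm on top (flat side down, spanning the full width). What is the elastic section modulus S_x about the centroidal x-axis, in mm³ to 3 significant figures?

S_x ≈ 3.11 × 10⁵ mm³

Break the section into simple shapes (no overlaps), measuring from the bottom-left corner of the bounding box.
Rectangular body: 120 × 85, A = 10 200 mm², y = 42.5 mm, Ī = 6 141 250 mm⁴.
Semicircular cap: semicircle r = 60, A = 5654.9 mm², y = 110.46 mm, Ī = 1 422 450 mm⁴.
Centroid: ȳ = ΣA·y / ΣA = 66.741 mm.
Transfer each piece to the centroidal x-axis using Ī + A·d² with d = y − 66.741:
  rectangular body: d = -24.241 mm → contributes +12 134 849 mm⁴
  semicircular cap: d = 43.724 mm → contributes +12 233 441 mm⁴
Total I = 24 368 290 mm⁴.
Extreme fibre distance c = 78.259 mm; S = I/c = 311 379 mm³.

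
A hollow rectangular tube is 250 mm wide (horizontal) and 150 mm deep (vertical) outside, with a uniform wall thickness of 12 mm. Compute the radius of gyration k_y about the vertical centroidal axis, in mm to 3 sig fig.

Decompose the section into non-overlapping parts with the origin at the bottom-left of its bounding rectangle.
Outer rectangle: 250 × 150, A = 37 500 mm², x = 125 mm, Ī = 195 312 500 mm⁴.
Inner void (subtracted): 226 × 126, A = 28 476 mm², x = 125 mm, Ī = 121 203 348 mm⁴.
By symmetry the centroid is at mid-width, x̄ = 125 mm.
All pieces are centred on the vertical centroidal axis, so I = ΣĪ (holes subtracted) = 74 109 152 mm⁴.
Radius of gyration: k = √(I/A) = √(74 109 152 / 9 024) = 90.623 mm.

k_y ≈ 90.6 mm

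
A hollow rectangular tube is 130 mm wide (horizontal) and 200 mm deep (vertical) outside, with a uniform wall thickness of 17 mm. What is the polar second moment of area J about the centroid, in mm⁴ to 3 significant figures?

J ≈ 7.45 × 10⁷ mm⁴

Treat the section as a set of non-overlapping primitives; coordinates are from the bounding-box lower-left.
Outer rectangle: 130 × 200, A = 26 000 mm², y = 100 mm, Ī = 86 666 667 mm⁴.
Inner void (subtracted): 96 × 166, A = 15 936 mm², y = 100 mm, Ī = 36 594 368 mm⁴.
By symmetry the centroid is at mid-height, ȳ = 100 mm.
All pieces are centred on the centroidal x-axis, so I = ΣĪ (holes subtracted) = 50 072 299 mm⁴.
Repeating about the centroidal y-axis gives I_y = 24 377 819 mm⁴.
Polar second moment: J = I_x + I_y = 74 450 117 mm⁴.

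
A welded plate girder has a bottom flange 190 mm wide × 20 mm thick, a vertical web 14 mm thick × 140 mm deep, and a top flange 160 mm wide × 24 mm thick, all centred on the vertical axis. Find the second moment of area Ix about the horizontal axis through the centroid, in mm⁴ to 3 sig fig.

Split into non-overlapping primitives; take the origin at the lower-left of the bounding box.
Bottom plate: 190 × 20, A = 3 800 mm², y = 10 mm, Ī = 126 667 mm⁴.
Web plate: 14 × 140, A = 1 960 mm², y = 90 mm, Ī = 3 201 333 mm⁴.
Top plate: 160 × 24, A = 3 840 mm², y = 172 mm, Ī = 184 320 mm⁴.
Centroid: ȳ = ΣA·y / ΣA = 91.133 mm.
Transfer each piece to the horizontal axis through the centroid using Ī + A·d² with d = y − 91.133:
  bottom plate: d = -81.133 mm → contributes +25 140 614 mm⁴
  web plate: d = -1.1333 mm → contributes +3 203 851 mm⁴
  top plate: d = 80.867 mm → contributes +25 295 684 mm⁴
Total I = 53 640 149 mm⁴.

Ix ≈ 5.36 × 10⁷ mm⁴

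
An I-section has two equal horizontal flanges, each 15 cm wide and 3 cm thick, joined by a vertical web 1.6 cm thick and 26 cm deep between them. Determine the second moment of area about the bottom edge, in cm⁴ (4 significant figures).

Split into non-overlapping primitives; take the origin at the lower-left of the bounding box.
Bottom flange: 15 × 3, A = 45 cm², y = 1.5 cm, Ī = 33.75 cm⁴.
Web: 1.6 × 26, A = 41.6 cm², y = 16 cm, Ī = 2343.47 cm⁴.
Top flange: 15 × 3, A = 45 cm², y = 30.5 cm, Ī = 33.75 cm⁴.
Transfer each piece to the base of the section using Ī + A·d² with d = y − 0:
  bottom flange: d = 1.5 cm → contributes +135 cm⁴
  web: d = 16 cm → contributes +12993.1 cm⁴
  top flange: d = 30.5 cm → contributes +41 895 cm⁴
Total I = 55023.1 cm⁴.

I_base ≈ 5.502 × 10⁴ cm⁴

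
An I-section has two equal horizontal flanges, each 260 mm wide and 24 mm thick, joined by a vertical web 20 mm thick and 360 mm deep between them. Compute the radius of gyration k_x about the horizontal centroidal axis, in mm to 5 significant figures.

Split into non-overlapping primitives; take the origin at the lower-left of the bounding box.
Bottom flange: 260 × 24, A = 6 240 mm², y = 12 mm, Ī = 299 520 mm⁴.
Web: 20 × 360, A = 7 200 mm², y = 204 mm, Ī = 77 760 000 mm⁴.
Top flange: 260 × 24, A = 6 240 mm², y = 396 mm, Ī = 299 520 mm⁴.
By symmetry the centroid is at mid-height, ȳ = 204 mm.
Transfer each piece to the horizontal centroidal axis using Ī + A·d² with d = y − 204:
  bottom flange: d = -192 mm → contributes +230 330 880 mm⁴
  web: d = 0 mm → contributes +77 760 000 mm⁴
  top flange: d = 192 mm → contributes +230 330 880 mm⁴
Total I = 538 421 760 mm⁴.
Radius of gyration: k = √(I/A) = √(538 421 760 / 19 680) = 165.405 mm.

k_x ≈ 165.41 mm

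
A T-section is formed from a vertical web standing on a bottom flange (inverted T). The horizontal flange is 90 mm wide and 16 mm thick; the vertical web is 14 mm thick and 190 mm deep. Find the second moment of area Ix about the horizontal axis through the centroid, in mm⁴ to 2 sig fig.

Ix ≈ 1.8 × 10⁷ mm⁴

Break the section into simple shapes (no overlaps), measuring from the bottom-left corner of the bounding box.
Flange: 90 × 16, A = 1 440 mm², y = 8 mm, Ī = 30 720 mm⁴.
Web: 14 × 190, A = 2 660 mm², y = 111 mm, Ī = 8 002 167 mm⁴.
Centroid: ȳ = ΣA·y / ΣA = 74.82 mm.
Transfer each piece to the horizontal axis through the centroid using Ī + A·d² with d = y − 74.82:
  flange: d = -66.82 mm → contributes +6 461 039 mm⁴
  web: d = 36.18 mm → contributes +11 483 241 mm⁴
Total I = 17 944 280 mm⁴.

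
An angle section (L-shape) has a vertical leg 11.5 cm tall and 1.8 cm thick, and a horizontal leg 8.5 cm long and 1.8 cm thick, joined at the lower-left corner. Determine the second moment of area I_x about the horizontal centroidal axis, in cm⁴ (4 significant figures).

I_x ≈ 410.6 cm⁴

Treat the section as a set of non-overlapping primitives; coordinates are from the bounding-box lower-left.
Vertical leg: 1.8 × 11.5, A = 20.7 cm², y = 5.75 cm, Ī = 228.131 cm⁴.
Horizontal leg (remainder): 6.7 × 1.8, A = 12.06 cm², y = 0.9 cm, Ī = 3.2562 cm⁴.
Centroid: ȳ = ΣA·y / ΣA = 3.96456 cm.
Transfer each piece to the horizontal centroidal axis using Ī + A·d² with d = y − 3.96456:
  vertical leg: d = 1.78544 cm → contributes +294.119 cm⁴
  horizontal leg (remainder): d = -3.06456 cm → contributes +116.518 cm⁴
Total I = 410.637 cm⁴.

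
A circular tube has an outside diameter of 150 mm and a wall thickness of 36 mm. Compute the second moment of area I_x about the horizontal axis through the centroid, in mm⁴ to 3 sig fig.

Treat the section as a set of non-overlapping primitives; coordinates are from the bounding-box lower-left.
Outer circle: ⌀150, A = 17 671 mm², y = 75 mm, Ī = 24 850 489 mm⁴.
Bore (subtracted): ⌀78, A = 4778.4 mm², y = 75 mm, Ī = 1 816 972 mm⁴.
By symmetry the centroid is at mid-height, ȳ = 75 mm.
All pieces are centred on the horizontal axis through the centroid, so I = ΣĪ (holes subtracted) = 23 033 516 mm⁴.

I_x ≈ 2.30 × 10⁷ mm⁴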